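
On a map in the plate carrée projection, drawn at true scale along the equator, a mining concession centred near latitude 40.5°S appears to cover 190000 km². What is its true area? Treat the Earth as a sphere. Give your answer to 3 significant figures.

144000 km²

Plate carrée maps x = Rλ, y = Rφ. The meridian scale is h = 1 and the parallel scale is k = 1/cos φ = sec φ.
Areal scale = h·k = 1 × sec φ; at 40.5°, h = 1.000, k = 1.315, so h·k = 1.315.
True area = apparent / (areal scale) = 190000 / 1.315 ≈ 144000 km².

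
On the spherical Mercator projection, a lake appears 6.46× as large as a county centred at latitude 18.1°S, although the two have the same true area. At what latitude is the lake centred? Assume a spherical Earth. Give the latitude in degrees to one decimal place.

68.0°

Mercator areal scale is sec²φ, so apparent-area ratio = sec²φ₁ / sec²φ₂ = cos²φ₂ / cos²φ₁.
cos²φ₂ / cos²φ₁ = 6.46  ⇒  cos φ₁ = cos 18.1° / √6.46 = 0.9505/2.542 = 0.3740.
φ₁ = arccos(0.3740) ≈ 68.0°.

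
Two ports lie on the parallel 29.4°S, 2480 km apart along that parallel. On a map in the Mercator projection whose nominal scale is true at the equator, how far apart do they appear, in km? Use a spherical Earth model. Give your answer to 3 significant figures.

2850 km

For Mercator, h = k = sec φ (a conformal cylindrical projection has a single point scale, 1/cos φ).
Along the parallel, k = sec 29.4° = 1/0.8712 = 1.148.
Map distance = 2480 × 1.148 ≈ 2850 km.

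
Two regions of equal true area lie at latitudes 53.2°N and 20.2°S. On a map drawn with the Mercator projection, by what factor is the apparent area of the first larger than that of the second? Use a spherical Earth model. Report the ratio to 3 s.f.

Mercator areal scale is sec²φ.
At 53.2°: sec²(53.2°) = 1/0.5990² = 2.787.
At 20.2°: sec²(20.2°) = 1/0.9385² = 1.135.
Ratio = 2.787/1.135 = cos²(20.2°)/cos²(53.2°) ≈ 2.45.

2.45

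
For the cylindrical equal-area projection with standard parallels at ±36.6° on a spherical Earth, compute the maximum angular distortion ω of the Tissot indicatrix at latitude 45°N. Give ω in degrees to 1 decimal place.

A cylindrical equal-area projection with standard parallel φ₀ has meridian scale h = cos φ / cos φ₀ and parallel scale k = cos φ₀ / cos φ (so areas are preserved, h·k = 1).
At 45°: h = 0.8808, k = 1.135; principal scales a = 1.135, b = 0.8808.
sin(ω/2) = (a − b)/(a + b) = 0.2546/2.016 = 0.1263, so ω = 2 arcsin(0.1263) ≈ 14.5°.

14.5°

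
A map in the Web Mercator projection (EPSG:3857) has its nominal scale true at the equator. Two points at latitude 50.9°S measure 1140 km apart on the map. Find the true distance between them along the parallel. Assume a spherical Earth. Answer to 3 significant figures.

Mercator is conformal, so the point scale is isotropic: h = k = sec φ = 1/cos φ.
Along the parallel at 50.9°, map distances are exaggerated by k = sec 50.9° = 1.586.
True distance = 1140 / 1.586 = 1140 × cos 50.9° ≈ 719 km.

719 km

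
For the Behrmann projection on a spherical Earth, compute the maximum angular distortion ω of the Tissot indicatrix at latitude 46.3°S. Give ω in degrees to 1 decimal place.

Behrmann is a cylindrical equal-area projection with standard parallels at ±30°. A cylindrical equal-area projection with standard parallel φ₀ has meridian scale h = cos φ / cos φ₀ and parallel scale k = cos φ₀ / cos φ (so areas are preserved, h·k = 1).
At 46.3°: h = 0.7978, k = 1.254; principal scales a = 1.254, b = 0.7978.
sin(ω/2) = (a − b)/(a + b) = 0.4557/2.051 = 0.2222, so ω = 2 arcsin(0.2222) ≈ 25.7°.

25.7°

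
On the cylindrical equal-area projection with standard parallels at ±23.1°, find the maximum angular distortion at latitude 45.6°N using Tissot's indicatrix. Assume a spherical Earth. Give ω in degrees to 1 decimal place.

31.0°

Cylindrical equal-area (φ₀ = 23.1°): h = cos φ / cos 23.1° along meridians, k = cos 23.1° / cos φ along parallels; h·k = 1.
At 45.6°: h = 0.7607, k = 1.315; principal scales a = 1.315, b = 0.7607.
sin(ω/2) = (a − b)/(a + b) = 0.5540/2.075 = 0.2670, so ω = 2 arcsin(0.2670) ≈ 31.0°.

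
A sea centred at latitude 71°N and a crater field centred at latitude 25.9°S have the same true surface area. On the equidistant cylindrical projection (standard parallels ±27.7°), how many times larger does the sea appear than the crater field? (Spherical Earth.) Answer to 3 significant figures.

The equidistant cylindrical projection with φ₀ = 27.7° has h = 1 (meridians true) and k = cos φ₀ / cos φ along parallels.
Areal scale at 71°: h·k = 1.000 × 2.720 = 2.720.
Areal scale at 25.9°: h·k = 1.000 × 0.9843 = 0.9843.
Ratio = 2.720/0.9843 ≈ 2.76.

2.76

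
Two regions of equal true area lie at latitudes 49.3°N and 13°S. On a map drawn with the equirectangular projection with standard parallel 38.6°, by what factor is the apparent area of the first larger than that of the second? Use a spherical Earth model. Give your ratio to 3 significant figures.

In the equirectangular projection with standard parallel φ₀ = 38.6° (x = Rλ cos φ₀, y = Rφ), meridians are true-scale (h = 1) and the parallel scale is k = cos φ₀ / cos φ.
Areal scale at 49.3°: h·k = 1.000 × 1.198 = 1.198.
Areal scale at 13°: h·k = 1.000 × 0.8021 = 0.8021.
Ratio = 1.198/0.8021 ≈ 1.49.

1.49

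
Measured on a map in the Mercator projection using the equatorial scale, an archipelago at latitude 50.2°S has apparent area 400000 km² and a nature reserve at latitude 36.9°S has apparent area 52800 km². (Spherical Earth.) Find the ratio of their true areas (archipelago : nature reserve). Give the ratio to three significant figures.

On Mercator the areal scale is sec²φ, so true area = apparent × cos²φ.
True area of archipelago: 400000 × cos²(50.2°) = 400000 × 0.4097 = 163900 km².
True area of nature reserve: 52800 × cos²(36.9°) = 52800 × 0.6395 = 33770 km².
Ratio = 163900 / 33770 ≈ 4.85.

4.85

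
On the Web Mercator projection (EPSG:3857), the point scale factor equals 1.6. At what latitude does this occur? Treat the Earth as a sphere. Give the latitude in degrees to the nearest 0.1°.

51.3°

Mercator scale is k = sec φ = 1/cos φ.
1/cos φ = 1.6  ⇒  cos φ = 0.6250  ⇒  φ = arccos(0.6250) ≈ 51.3°.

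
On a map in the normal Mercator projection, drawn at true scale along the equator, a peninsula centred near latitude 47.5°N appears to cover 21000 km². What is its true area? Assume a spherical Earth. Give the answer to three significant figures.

9580 km²

The Mercator projection is conformal; its linear scale factor is the same in every direction and equals sec φ = 1/cos φ.
Areal scale = k² = sec²φ = 1/cos²(47.5°) = 1/0.6756² = 2.191.
True area = apparent / (areal scale) = 21000 / 2.191 ≈ 9580 km².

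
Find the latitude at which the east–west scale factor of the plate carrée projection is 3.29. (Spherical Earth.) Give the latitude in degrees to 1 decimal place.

Plate carrée: h = 1, k = sec φ along parallels.
sec φ = 3.29  ⇒  cos φ = 0.3040  ⇒  φ ≈ 72.3°.

72.3°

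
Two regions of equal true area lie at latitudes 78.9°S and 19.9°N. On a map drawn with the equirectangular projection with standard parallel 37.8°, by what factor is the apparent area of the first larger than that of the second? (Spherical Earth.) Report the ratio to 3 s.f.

4.88

The equidistant cylindrical projection with φ₀ = 37.8° has h = 1 (meridians true) and k = cos φ₀ / cos φ along parallels.
Areal scale at 78.9°: h·k = 1.000 × 4.104 = 4.104.
Areal scale at 19.9°: h·k = 1.000 × 0.8403 = 0.8403.
Ratio = 4.104/0.8403 ≈ 4.88.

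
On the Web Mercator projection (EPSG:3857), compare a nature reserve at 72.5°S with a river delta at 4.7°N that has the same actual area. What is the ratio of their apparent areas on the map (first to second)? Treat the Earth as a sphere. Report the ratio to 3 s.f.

11.0

Mercator areal scale is sec²φ.
At 72.5°: sec²(72.5°) = 1/0.3007² = 11.06.
At 4.7°: sec²(4.7°) = 1/0.9966² = 1.007.
Ratio = 11.06/1.007 = cos²(4.7°)/cos²(72.5°) ≈ 11.0.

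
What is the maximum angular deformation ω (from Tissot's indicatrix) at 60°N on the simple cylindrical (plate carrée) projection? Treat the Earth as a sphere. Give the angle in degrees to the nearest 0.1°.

38.9°

In the plate carrée (x = Rλ, y = Rφ), meridians are true-scale (h = 1) and parallels are stretched by k = sec φ.
At 60°: h = 1.000, k = 2.000; principal scales a = 2.000, b = 1.000.
sin(ω/2) = (a − b)/(a + b) = 1.0000/3.000 = 0.3333, so ω = 2 arcsin(0.3333) ≈ 38.9°.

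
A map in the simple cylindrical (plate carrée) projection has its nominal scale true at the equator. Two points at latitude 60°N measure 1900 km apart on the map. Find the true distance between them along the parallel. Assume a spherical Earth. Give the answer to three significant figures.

950 km

Plate carrée maps x = Rλ, y = Rφ. The meridian scale is h = 1 and the parallel scale is k = 1/cos φ = sec φ.
Along the parallel at 60°, map distances are exaggerated by k = sec 60° = 2.000.
True distance = 1900 / 2.000 = 1900 × cos 60° ≈ 950 km.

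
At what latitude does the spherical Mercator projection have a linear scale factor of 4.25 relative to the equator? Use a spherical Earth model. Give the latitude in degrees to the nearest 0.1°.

76.4°

Mercator scale is k = sec φ = 1/cos φ.
1/cos φ = 4.25  ⇒  cos φ = 0.2353  ⇒  φ = arccos(0.2353) ≈ 76.4°.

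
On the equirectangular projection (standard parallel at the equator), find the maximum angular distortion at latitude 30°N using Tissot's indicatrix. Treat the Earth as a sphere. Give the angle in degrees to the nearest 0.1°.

Plate carrée maps x = Rλ, y = Rφ. The meridian scale is h = 1 and the parallel scale is k = 1/cos φ = sec φ.
At 30°: h = 1.000, k = 1.155; principal scales a = 1.155, b = 1.000.
sin(ω/2) = (a − b)/(a + b) = 0.1547/2.155 = 0.07180, so ω = 2 arcsin(0.07180) ≈ 8.2°.

8.2°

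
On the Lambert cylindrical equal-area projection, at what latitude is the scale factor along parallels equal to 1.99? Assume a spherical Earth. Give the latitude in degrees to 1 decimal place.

The Lambert cylindrical equal-area projection is the cylindrical equal-area projection with its standard parallel at the equator (φ₀ = 0). For cylindrical equal-area with standard parallel φ₀, h = cos φ / cos φ₀ and k = cos φ₀ / cos φ, so h·k = 1.
k = cos φ₀ / cos φ = 1.99  ⇒  cos φ = cos 0° / 1.99 = 0.5025.
φ = arccos(0.5025) ≈ 59.8°.

59.8°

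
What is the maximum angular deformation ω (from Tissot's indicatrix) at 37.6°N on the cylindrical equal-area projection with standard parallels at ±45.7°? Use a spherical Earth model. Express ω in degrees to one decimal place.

Cylindrical equal-area (φ₀ = 45.7°): h = cos φ / cos 45.7° along meridians, k = cos 45.7° / cos φ along parallels; h·k = 1.
At 37.6°: h = 1.134, k = 0.8815; principal scales a = 1.134, b = 0.8815.
sin(ω/2) = (a − b)/(a + b) = 0.2529/2.016 = 0.1254, so ω = 2 arcsin(0.1254) ≈ 14.4°.

14.4°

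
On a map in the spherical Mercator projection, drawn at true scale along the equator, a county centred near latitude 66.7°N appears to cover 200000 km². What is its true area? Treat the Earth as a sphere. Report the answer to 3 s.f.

The Mercator projection is conformal; its linear scale factor is the same in every direction and equals sec φ = 1/cos φ.
Areal scale = k² = sec²φ = 1/cos²(66.7°) = 1/0.3955² = 6.392.
True area = apparent / (areal scale) = 200000 / 6.392 ≈ 31300 km².

31300 km²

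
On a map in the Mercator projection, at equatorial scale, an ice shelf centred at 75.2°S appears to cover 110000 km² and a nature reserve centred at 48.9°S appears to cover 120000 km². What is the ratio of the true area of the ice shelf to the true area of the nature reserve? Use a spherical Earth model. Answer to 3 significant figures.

Since Mercator area scale is 1/cos²φ, the true area equals the apparent area multiplied by cos²φ.
True area of ice shelf: 110000 × cos²(75.2°) = 110000 × 0.06525 = 7178 km².
True area of nature reserve: 120000 × cos²(48.9°) = 120000 × 0.4321 = 51860 km².
Ratio = 7178 / 51860 ≈ 0.138.

0.138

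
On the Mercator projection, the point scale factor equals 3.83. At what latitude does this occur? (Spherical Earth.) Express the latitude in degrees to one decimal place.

74.9°

Mercator scale is k = sec φ = 1/cos φ.
1/cos φ = 3.83  ⇒  cos φ = 0.2611  ⇒  φ = arccos(0.2611) ≈ 74.9°.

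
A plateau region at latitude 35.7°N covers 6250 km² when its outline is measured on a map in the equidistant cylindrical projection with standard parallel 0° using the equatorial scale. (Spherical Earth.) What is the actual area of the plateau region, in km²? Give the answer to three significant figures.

For the equirectangular projection with φ₀ = 0 (plate carrée), h = 1 along meridians and k = sec φ along parallels.
Areal scale = h·k = 1 × sec φ; at 35.7°, h = 1.000, k = 1.231, so h·k = 1.231.
True area = apparent / (areal scale) = 6250 / 1.231 ≈ 5080 km².

5080 km²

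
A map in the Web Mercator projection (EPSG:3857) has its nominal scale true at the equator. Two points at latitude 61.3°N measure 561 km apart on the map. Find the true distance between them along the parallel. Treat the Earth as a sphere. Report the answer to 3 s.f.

269 km

The Mercator projection is conformal; its linear scale factor is the same in every direction and equals sec φ = 1/cos φ.
Along the parallel at 61.3°, map distances are exaggerated by k = sec 61.3° = 2.082.
True distance = 561 / 2.082 = 561 × cos 61.3° ≈ 269 km.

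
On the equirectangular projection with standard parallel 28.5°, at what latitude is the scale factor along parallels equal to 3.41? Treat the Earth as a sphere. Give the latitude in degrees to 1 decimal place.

75.1°

With standard parallel φ₀ = 28.5°, the equirectangular projection gives x = Rλ cos φ₀, y = Rφ, so h = 1 and k = cos 28.5° / cos φ.
k = cos φ₀ / cos φ = 3.41  ⇒  cos φ = cos 28.5° / 3.41 = 0.2577.
φ = arccos(0.2577) ≈ 75.1°.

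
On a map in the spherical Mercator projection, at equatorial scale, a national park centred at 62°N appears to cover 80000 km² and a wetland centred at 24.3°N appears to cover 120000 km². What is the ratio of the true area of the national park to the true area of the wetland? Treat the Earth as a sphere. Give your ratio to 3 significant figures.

0.177

Since Mercator area scale is 1/cos²φ, the true area equals the apparent area multiplied by cos²φ.
True area of national park: 80000 × cos²(62°) = 80000 × 0.2204 = 17630 km².
True area of wetland: 120000 × cos²(24.3°) = 120000 × 0.8307 = 99680 km².
Ratio = 17630 / 99680 ≈ 0.177.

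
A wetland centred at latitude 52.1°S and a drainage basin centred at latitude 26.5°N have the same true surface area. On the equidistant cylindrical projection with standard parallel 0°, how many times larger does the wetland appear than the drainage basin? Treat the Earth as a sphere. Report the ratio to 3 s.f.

1.46

For the equirectangular projection with φ₀ = 0 (plate carrée), h = 1 along meridians and k = sec φ along parallels.
Areal scale at 52.1°: h·k = 1.000 × 1.628 = 1.628.
Areal scale at 26.5°: h·k = 1.000 × 1.117 = 1.117.
Ratio = 1.628/1.117 ≈ 1.46.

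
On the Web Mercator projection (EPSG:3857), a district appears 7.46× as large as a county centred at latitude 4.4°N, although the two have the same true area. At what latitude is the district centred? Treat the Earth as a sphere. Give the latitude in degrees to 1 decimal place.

On Mercator, (apparent₁)/(apparent₂) = sec²φ₁ / sec²φ₂ when true areas are equal.
cos²φ₂ / cos²φ₁ = 7.46  ⇒  cos φ₁ = cos 4.4° / √7.46 = 0.9971/2.731 = 0.3650.
φ₁ = arccos(0.3650) ≈ 68.6°.

68.6°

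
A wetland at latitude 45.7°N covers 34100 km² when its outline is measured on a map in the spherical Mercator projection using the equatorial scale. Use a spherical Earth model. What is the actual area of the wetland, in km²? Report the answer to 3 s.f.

Mercator is conformal, so the point scale is isotropic: h = k = sec φ = 1/cos φ.
Areal scale = k² = sec²φ = 1/cos²(45.7°) = 1/0.6984² = 2.050.
True area = apparent / (areal scale) = 34100 / 2.050 ≈ 16600 km².

16600 km²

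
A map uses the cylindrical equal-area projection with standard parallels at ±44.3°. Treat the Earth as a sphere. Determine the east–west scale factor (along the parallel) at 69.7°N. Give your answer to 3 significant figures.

For cylindrical equal-area with standard parallel φ₀, h = cos φ / cos φ₀ and k = cos φ₀ / cos φ, so h·k = 1.
k = cos 44.3° / cos 69.7° = 0.7157/0.3469 = 2.063.

2.06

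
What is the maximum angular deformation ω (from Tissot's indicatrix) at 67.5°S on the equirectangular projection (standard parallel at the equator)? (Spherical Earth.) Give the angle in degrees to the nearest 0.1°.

Plate carrée maps x = Rλ, y = Rφ. The meridian scale is h = 1 and the parallel scale is k = 1/cos φ = sec φ.
At 67.5°: h = 1.000, k = 2.613; principal scales a = 2.613, b = 1.000.
sin(ω/2) = (a − b)/(a + b) = 1.613/3.613 = 0.4465, so ω = 2 arcsin(0.4465) ≈ 53.0°.

53.0°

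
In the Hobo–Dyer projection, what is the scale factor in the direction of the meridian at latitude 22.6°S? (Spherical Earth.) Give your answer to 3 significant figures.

1.16

Hobo–Dyer is a cylindrical equal-area projection with standard parallels at ±37.5°. A cylindrical equal-area projection with standard parallel φ₀ has meridian scale h = cos φ / cos φ₀ and parallel scale k = cos φ₀ / cos φ (so areas are preserved, h·k = 1).
h = cos 22.6° / cos 37.5° = 0.9232/0.7934 = 1.164.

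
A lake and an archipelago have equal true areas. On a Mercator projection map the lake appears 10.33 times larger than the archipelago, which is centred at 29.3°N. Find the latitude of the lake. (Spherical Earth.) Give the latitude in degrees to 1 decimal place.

74.3°

Mercator areal scale is sec²φ, so apparent-area ratio = sec²φ₁ / sec²φ₂ = cos²φ₂ / cos²φ₁.
cos²φ₂ / cos²φ₁ = 10.33  ⇒  cos φ₁ = cos 29.3° / √10.33 = 0.8721/3.214 = 0.2713.
φ₁ = arccos(0.2713) ≈ 74.3°.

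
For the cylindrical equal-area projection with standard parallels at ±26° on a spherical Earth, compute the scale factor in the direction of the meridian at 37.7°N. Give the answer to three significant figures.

0.880

Cylindrical equal-area (φ₀ = 26°): h = cos φ / cos 26° along meridians, k = cos 26° / cos φ along parallels; h·k = 1.
h = cos 37.7° / cos 26° = 0.7912/0.8988 = 0.8803.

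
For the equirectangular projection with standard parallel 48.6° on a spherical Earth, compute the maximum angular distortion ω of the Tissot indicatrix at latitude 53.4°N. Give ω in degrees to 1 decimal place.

With standard parallel φ₀ = 48.6°, the equirectangular projection gives x = Rλ cos φ₀, y = Rφ, so h = 1 and k = cos 48.6° / cos φ.
At 53.4°: h = 1.000, k = 1.109; principal scales a = 1.109, b = 1.000.
sin(ω/2) = (a − b)/(a + b) = 0.1092/2.109 = 0.05176, so ω = 2 arcsin(0.05176) ≈ 5.9°.

5.9°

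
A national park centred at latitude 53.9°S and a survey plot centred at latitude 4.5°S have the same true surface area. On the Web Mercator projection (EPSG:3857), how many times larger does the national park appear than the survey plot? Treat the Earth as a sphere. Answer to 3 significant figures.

2.86

Mercator areal scale is sec²φ.
At 53.9°: sec²(53.9°) = 1/0.5892² = 2.881.
At 4.5°: sec²(4.5°) = 1/0.9969² = 1.006.
Ratio = 2.881/1.006 = cos²(4.5°)/cos²(53.9°) ≈ 2.86.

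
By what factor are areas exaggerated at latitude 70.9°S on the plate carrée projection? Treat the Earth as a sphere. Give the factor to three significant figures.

3.06

In the plate carrée (x = Rλ, y = Rφ), meridians are true-scale (h = 1) and parallels are stretched by k = sec φ.
Areal scale = h·k = 1 × sec φ; at 70.9°, h = 1.000, k = 3.056, so h·k = 3.056.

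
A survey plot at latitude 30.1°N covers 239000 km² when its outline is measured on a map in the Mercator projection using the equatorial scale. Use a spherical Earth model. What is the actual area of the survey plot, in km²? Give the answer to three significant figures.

Mercator is conformal, so the point scale is isotropic: h = k = sec φ = 1/cos φ.
Areal scale = k² = sec²φ = 1/cos²(30.1°) = 1/0.8652² = 1.336.
True area = apparent / (areal scale) = 239000 / 1.336 ≈ 179000 km².

179000 km²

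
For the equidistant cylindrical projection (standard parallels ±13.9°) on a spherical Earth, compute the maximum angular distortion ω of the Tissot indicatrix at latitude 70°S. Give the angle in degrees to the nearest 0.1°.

With standard parallel φ₀ = 13.9°, the equirectangular projection gives x = Rλ cos φ₀, y = Rφ, so h = 1 and k = cos 13.9° / cos φ.
At 70°: h = 1.000, k = 2.838; principal scales a = 2.838, b = 1.000.
sin(ω/2) = (a − b)/(a + b) = 1.838/3.838 = 0.4789, so ω = 2 arcsin(0.4789) ≈ 57.2°.

57.2°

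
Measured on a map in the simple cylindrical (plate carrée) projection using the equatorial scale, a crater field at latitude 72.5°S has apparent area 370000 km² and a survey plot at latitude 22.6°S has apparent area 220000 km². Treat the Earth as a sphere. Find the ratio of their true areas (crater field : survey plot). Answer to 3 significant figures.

Plate carrée has h = 1 and k = sec φ, giving areal scale sec φ; true area = (apparent area) · cos φ.
True area of crater field: 370000 × cos(72.5°) = 370000 × 0.3007 = 111300 km².
True area of survey plot: 220000 × cos(22.6°) = 220000 × 0.9232 = 203100 km².
Ratio = 111300 / 203100 ≈ 0.548.

0.548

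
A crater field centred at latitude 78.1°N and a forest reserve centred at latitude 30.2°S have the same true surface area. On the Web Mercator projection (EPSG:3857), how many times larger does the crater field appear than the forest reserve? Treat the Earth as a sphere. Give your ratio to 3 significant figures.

On Mercator, area is exaggerated by sec²φ = 1/cos²φ.
At 78.1°: sec²(78.1°) = 1/0.2062² = 23.52.
At 30.2°: sec²(30.2°) = 1/0.8643² = 1.339.
Ratio = 23.52/1.339 = cos²(30.2°)/cos²(78.1°) ≈ 17.6.

17.6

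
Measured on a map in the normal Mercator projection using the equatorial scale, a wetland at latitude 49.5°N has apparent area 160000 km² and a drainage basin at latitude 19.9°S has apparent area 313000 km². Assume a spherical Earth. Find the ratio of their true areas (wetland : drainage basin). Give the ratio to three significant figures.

Mercator's areal exaggeration is sec²φ; hence true area = (apparent area) · cos²φ.
True area of wetland: 160000 × cos²(49.5°) = 160000 × 0.4218 = 67490 km².
True area of drainage basin: 313000 × cos²(19.9°) = 313000 × 0.8841 = 276700 km².
Ratio = 67490 / 276700 ≈ 0.244.

0.244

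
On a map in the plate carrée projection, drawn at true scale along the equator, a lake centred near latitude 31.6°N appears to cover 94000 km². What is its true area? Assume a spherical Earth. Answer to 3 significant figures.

For the equirectangular projection with φ₀ = 0 (plate carrée), h = 1 along meridians and k = sec φ along parallels.
Areal scale = h·k = 1 × sec φ; at 31.6°, h = 1.000, k = 1.174, so h·k = 1.174.
True area = apparent / (areal scale) = 94000 / 1.174 ≈ 80100 km².

80100 km²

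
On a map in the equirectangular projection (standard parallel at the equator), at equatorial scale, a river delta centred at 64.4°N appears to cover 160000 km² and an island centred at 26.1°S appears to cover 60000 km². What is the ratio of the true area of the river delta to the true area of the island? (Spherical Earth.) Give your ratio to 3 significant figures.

Plate carrée has h = 1 and k = sec φ, giving areal scale sec φ; true area = (apparent area) · cos φ.
True area of river delta: 160000 × cos(64.4°) = 160000 × 0.4321 = 69130 km².
True area of island: 60000 × cos(26.1°) = 60000 × 0.8980 = 53880 km².
Ratio = 69130 / 53880 ≈ 1.28.

1.28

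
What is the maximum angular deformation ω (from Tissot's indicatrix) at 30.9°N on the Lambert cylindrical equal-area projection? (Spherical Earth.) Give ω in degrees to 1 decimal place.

17.5°

The Lambert cylindrical equal-area projection is the cylindrical equal-area projection with its standard parallel at the equator (φ₀ = 0). Cylindrical equal-area (φ₀ = 0°): h = cos φ / cos 0° along meridians, k = cos 0° / cos φ along parallels; h·k = 1.
At 30.9°: h = 0.8581, k = 1.165; principal scales a = 1.165, b = 0.8581.
sin(ω/2) = (a − b)/(a + b) = 0.3073/2.023 = 0.1519, so ω = 2 arcsin(0.1519) ≈ 17.5°.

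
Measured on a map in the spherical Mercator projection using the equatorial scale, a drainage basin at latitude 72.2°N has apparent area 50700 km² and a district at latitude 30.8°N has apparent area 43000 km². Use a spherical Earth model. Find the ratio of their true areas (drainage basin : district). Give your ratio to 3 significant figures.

0.149

Mercator's areal exaggeration is sec²φ; hence true area = (apparent area) · cos²φ.
True area of drainage basin: 50700 × cos²(72.2°) = 50700 × 0.09345 = 4738 km².
True area of district: 43000 × cos²(30.8°) = 43000 × 0.7378 = 31730 km².
Ratio = 4738 / 31730 ≈ 0.149.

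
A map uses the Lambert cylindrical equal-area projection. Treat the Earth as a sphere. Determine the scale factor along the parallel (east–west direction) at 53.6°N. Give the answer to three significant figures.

The Lambert cylindrical equal-area projection is the cylindrical equal-area projection with its standard parallel at the equator (φ₀ = 0). A cylindrical equal-area projection with standard parallel φ₀ has meridian scale h = cos φ / cos φ₀ and parallel scale k = cos φ₀ / cos φ (so areas are preserved, h·k = 1).
k = cos 0° / cos 53.6° = 1.000/0.5934 = 1.685.

1.69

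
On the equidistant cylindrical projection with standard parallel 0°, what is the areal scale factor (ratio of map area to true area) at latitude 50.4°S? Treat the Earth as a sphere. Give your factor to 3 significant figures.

1.57

For the equirectangular projection with φ₀ = 0 (plate carrée), h = 1 along meridians and k = sec φ along parallels.
Areal scale = h·k = 1 × sec φ; at 50.4°, h = 1.000, k = 1.569, so h·k = 1.569.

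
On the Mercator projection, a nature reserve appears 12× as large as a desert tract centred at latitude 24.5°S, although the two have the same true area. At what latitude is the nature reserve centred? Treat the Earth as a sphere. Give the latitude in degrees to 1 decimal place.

74.8°

On Mercator, (apparent₁)/(apparent₂) = sec²φ₁ / sec²φ₂ when true areas are equal.
cos²φ₂ / cos²φ₁ = 12  ⇒  cos φ₁ = cos 24.5° / √12 = 0.9100/3.464 = 0.2627.
φ₁ = arccos(0.2627) ≈ 74.8°.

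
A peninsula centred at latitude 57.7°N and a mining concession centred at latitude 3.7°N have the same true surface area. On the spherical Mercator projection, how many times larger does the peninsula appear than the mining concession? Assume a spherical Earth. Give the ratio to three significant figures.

3.49

Mercator is conformal with k = sec φ, so areal scale = k² = sec²φ.
At 57.7°: sec²(57.7°) = 1/0.5344² = 3.502.
At 3.7°: sec²(3.7°) = 1/0.9979² = 1.004.
Ratio = 3.502/1.004 = cos²(3.7°)/cos²(57.7°) ≈ 3.49.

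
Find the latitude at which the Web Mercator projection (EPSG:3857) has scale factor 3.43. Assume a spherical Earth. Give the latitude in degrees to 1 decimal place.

73.0°

Mercator scale is k = sec φ = 1/cos φ.
1/cos φ = 3.43  ⇒  cos φ = 0.2915  ⇒  φ = arccos(0.2915) ≈ 73.0°.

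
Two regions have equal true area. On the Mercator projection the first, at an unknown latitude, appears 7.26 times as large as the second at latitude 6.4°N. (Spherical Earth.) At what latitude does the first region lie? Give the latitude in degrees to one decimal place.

68.4°

On Mercator, (apparent₁)/(apparent₂) = sec²φ₁ / sec²φ₂ when true areas are equal.
cos²φ₂ / cos²φ₁ = 7.26  ⇒  cos φ₁ = cos 6.4° / √7.26 = 0.9938/2.694 = 0.3688.
φ₁ = arccos(0.3688) ≈ 68.4°.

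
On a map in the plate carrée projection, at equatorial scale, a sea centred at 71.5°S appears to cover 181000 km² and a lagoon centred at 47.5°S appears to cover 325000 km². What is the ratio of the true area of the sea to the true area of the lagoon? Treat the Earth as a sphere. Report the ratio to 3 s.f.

On the plate carrée, areal scale = h·k = 1 × sec φ, so true area = apparent × cos φ.
True area of sea: 181000 × cos(71.5°) = 181000 × 0.3173 = 57430 km².
True area of lagoon: 325000 × cos(47.5°) = 325000 × 0.6756 = 219600 km².
Ratio = 57430 / 219600 ≈ 0.262.

0.262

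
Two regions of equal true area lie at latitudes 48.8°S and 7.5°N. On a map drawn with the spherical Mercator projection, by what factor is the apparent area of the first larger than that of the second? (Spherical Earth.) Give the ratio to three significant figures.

2.27

Mercator is conformal with k = sec φ, so areal scale = k² = sec²φ.
At 48.8°: sec²(48.8°) = 1/0.6587² = 2.305.
At 7.5°: sec²(7.5°) = 1/0.9914² = 1.017.
Ratio = 2.305/1.017 = cos²(7.5°)/cos²(48.8°) ≈ 2.27.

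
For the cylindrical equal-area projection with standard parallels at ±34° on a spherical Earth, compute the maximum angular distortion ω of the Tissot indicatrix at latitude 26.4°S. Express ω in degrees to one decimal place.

For cylindrical equal-area with standard parallel φ₀, h = cos φ / cos φ₀ and k = cos φ₀ / cos φ, so h·k = 1.
At 26.4°: h = 1.080, k = 0.9256; principal scales a = 1.080, b = 0.9256.
sin(ω/2) = (a − b)/(a + b) = 0.1549/2.006 = 0.07720, so ω = 2 arcsin(0.07720) ≈ 8.9°.

8.9°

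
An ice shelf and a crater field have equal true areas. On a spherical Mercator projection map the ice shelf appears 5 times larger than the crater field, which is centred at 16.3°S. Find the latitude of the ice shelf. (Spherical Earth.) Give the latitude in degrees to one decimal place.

Mercator areal scale is sec²φ, so apparent-area ratio = sec²φ₁ / sec²φ₂ = cos²φ₂ / cos²φ₁.
cos²φ₂ / cos²φ₁ = 5  ⇒  cos φ₁ = cos 16.3° / √5 = 0.9598/2.236 = 0.4292.
φ₁ = arccos(0.4292) ≈ 64.6°.

64.6°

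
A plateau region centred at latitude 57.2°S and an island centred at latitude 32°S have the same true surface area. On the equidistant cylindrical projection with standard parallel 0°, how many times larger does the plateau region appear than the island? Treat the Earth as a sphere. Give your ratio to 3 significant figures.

1.57

Plate carrée maps x = Rλ, y = Rφ. The meridian scale is h = 1 and the parallel scale is k = 1/cos φ = sec φ.
Areal scale at 57.2°: h·k = 1.000 × 1.846 = 1.846.
Areal scale at 32°: h·k = 1.000 × 1.179 = 1.179.
Ratio = 1.846/1.179 ≈ 1.57.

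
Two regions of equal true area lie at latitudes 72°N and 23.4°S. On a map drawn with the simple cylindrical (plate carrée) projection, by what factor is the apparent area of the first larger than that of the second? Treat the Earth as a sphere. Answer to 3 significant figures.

2.97

For the equirectangular projection with φ₀ = 0 (plate carrée), h = 1 along meridians and k = sec φ along parallels.
Areal scale at 72°: h·k = 1.000 × 3.236 = 3.236.
Areal scale at 23.4°: h·k = 1.000 × 1.090 = 1.090.
Ratio = 3.236/1.090 ≈ 2.97.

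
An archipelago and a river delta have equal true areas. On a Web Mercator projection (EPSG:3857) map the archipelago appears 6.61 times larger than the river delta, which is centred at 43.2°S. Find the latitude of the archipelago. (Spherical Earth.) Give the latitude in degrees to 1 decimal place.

73.5°

Mercator areal scale is sec²φ, so apparent-area ratio = sec²φ₁ / sec²φ₂ = cos²φ₂ / cos²φ₁.
cos²φ₂ / cos²φ₁ = 6.61  ⇒  cos φ₁ = cos 43.2° / √6.61 = 0.7290/2.571 = 0.2835.
φ₁ = arccos(0.2835) ≈ 73.5°.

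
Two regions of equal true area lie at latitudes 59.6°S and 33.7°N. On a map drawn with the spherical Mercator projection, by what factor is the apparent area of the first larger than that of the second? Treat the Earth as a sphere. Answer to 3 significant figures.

On Mercator, area is exaggerated by sec²φ = 1/cos²φ.
At 59.6°: sec²(59.6°) = 1/0.5060² = 3.905.
At 33.7°: sec²(33.7°) = 1/0.8320² = 1.445.
Ratio = 3.905/1.445 = cos²(33.7°)/cos²(59.6°) ≈ 2.70.

2.70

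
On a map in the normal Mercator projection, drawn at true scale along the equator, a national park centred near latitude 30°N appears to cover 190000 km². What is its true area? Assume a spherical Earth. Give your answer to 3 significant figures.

142000 km²

For Mercator, h = k = sec φ (a conformal cylindrical projection has a single point scale, 1/cos φ).
Areal scale = k² = sec²φ = 1/cos²(30°) = 1/0.8660² = 1.333.
True area = apparent / (areal scale) = 190000 / 1.333 ≈ 142000 km².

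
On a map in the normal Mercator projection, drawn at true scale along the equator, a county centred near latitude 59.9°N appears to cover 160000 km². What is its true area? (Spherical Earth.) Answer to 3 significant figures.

Mercator is conformal, so the point scale is isotropic: h = k = sec φ = 1/cos φ.
Areal scale = k² = sec²φ = 1/cos²(59.9°) = 1/0.5015² = 3.976.
True area = apparent / (areal scale) = 160000 / 3.976 ≈ 40200 km².

40200 km²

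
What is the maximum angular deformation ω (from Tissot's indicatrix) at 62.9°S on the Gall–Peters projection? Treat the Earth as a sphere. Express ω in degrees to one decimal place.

48.8°

The Gall–Peters projection is cylindrical equal-area with φ₀ = 45°. For cylindrical equal-area with standard parallel φ₀, h = cos φ / cos φ₀ and k = cos φ₀ / cos φ, so h·k = 1.
At 62.9°: h = 0.6442, k = 1.552; principal scales a = 1.552, b = 0.6442.
sin(ω/2) = (a − b)/(a + b) = 0.9080/2.196 = 0.4134, so ω = 2 arcsin(0.4134) ≈ 48.8°.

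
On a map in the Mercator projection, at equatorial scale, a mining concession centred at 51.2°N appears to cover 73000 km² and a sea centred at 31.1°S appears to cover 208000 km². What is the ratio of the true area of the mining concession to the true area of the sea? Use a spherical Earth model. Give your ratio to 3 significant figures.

On Mercator the areal scale is sec²φ, so true area = apparent × cos²φ.
True area of mining concession: 73000 × cos²(51.2°) = 73000 × 0.3926 = 28660 km².
True area of sea: 208000 × cos²(31.1°) = 208000 × 0.7332 = 152500 km².
Ratio = 28660 / 152500 ≈ 0.188.

0.188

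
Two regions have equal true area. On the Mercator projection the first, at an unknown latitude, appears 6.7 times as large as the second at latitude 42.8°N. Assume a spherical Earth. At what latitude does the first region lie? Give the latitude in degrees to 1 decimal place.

73.5°

Mercator areal scale is sec²φ, so apparent-area ratio = sec²φ₁ / sec²φ₂ = cos²φ₂ / cos²φ₁.
cos²φ₂ / cos²φ₁ = 6.7  ⇒  cos φ₁ = cos 42.8° / √6.7 = 0.7337/2.588 = 0.2835.
φ₁ = arccos(0.2835) ≈ 73.5°.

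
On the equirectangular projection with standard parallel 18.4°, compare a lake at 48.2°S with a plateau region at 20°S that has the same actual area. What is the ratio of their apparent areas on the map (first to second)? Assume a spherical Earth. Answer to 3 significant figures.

1.41

With standard parallel φ₀ = 18.4°, the equirectangular projection gives x = Rλ cos φ₀, y = Rφ, so h = 1 and k = cos 18.4° / cos φ.
Areal scale at 48.2°: h·k = 1.000 × 1.424 = 1.424.
Areal scale at 20°: h·k = 1.000 × 1.010 = 1.010.
Ratio = 1.424/1.010 ≈ 1.41.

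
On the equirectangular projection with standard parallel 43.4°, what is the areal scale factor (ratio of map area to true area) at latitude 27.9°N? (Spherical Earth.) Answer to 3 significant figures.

0.822

With standard parallel φ₀ = 43.4°, the equirectangular projection gives x = Rλ cos φ₀, y = Rφ, so h = 1 and k = cos 43.4° / cos φ.
Areal scale = h·k = 1 × cos φ₀ / cos φ; at 27.9°, h = 1.000, k = 0.8221, so h·k = 0.8221.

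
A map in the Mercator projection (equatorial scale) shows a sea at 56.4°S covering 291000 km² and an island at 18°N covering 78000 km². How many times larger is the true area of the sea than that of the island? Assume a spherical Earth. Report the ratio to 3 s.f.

On Mercator the areal scale is sec²φ, so true area = apparent × cos²φ.
True area of sea: 291000 × cos²(56.4°) = 291000 × 0.3062 = 89120 km².
True area of island: 78000 × cos²(18°) = 78000 × 0.9045 = 70550 km².
Ratio = 89120 / 70550 ≈ 1.26.

1.26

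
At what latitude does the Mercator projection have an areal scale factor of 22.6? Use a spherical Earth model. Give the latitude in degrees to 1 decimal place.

Mercator areal scale is sec²φ.
sec²φ = 22.6  ⇒  cos²φ = 0.04425  ⇒  cos φ = 0.2104.
φ = arccos(0.2104) ≈ 77.9°.

77.9°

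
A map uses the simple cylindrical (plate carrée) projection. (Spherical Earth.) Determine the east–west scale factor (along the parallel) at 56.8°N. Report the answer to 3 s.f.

Plate carrée maps x = Rλ, y = Rφ. The meridian scale is h = 1 and the parallel scale is k = 1/cos φ = sec φ.
k = 1/cos 56.8° = 1/0.5476 = 1.826.

1.83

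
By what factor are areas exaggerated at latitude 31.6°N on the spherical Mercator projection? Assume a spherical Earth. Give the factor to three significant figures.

For Mercator, h = k = sec φ (a conformal cylindrical projection has a single point scale, 1/cos φ).
Areal scale = k² = sec²φ = 1/cos²(31.6°) = 1/0.8517² = 1.378.

1.38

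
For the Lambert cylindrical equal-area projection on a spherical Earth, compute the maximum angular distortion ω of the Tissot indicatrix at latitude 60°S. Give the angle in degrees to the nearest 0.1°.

73.7°

The Lambert cylindrical equal-area projection is the cylindrical equal-area projection with its standard parallel at the equator (φ₀ = 0). A cylindrical equal-area projection with standard parallel φ₀ has meridian scale h = cos φ / cos φ₀ and parallel scale k = cos φ₀ / cos φ (so areas are preserved, h·k = 1).
At 60°: h = 0.5000, k = 2.000; principal scales a = 2.000, b = 0.5000.
sin(ω/2) = (a − b)/(a + b) = 1.500/2.500 = 0.6000, so ω = 2 arcsin(0.6000) ≈ 73.7°.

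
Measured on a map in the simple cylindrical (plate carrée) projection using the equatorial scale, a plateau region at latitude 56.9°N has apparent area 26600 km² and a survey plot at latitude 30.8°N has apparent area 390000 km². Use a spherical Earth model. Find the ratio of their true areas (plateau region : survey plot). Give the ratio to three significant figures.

On the plate carrée, areal scale = h·k = 1 × sec φ, so true area = apparent × cos φ.
True area of plateau region: 26600 × cos(56.9°) = 26600 × 0.5461 = 14530 km².
True area of survey plot: 390000 × cos(30.8°) = 390000 × 0.8590 = 335000 km².
Ratio = 14530 / 335000 ≈ 0.0434.

0.0434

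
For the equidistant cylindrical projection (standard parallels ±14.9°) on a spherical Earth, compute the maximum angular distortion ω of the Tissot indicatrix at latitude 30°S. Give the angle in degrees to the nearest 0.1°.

6.3°

With standard parallel φ₀ = 14.9°, the equirectangular projection gives x = Rλ cos φ₀, y = Rφ, so h = 1 and k = cos 14.9° / cos φ.
At 30°: h = 1.000, k = 1.116; principal scales a = 1.116, b = 1.000.
sin(ω/2) = (a − b)/(a + b) = 0.1159/2.116 = 0.05476, so ω = 2 arcsin(0.05476) ≈ 6.3°.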